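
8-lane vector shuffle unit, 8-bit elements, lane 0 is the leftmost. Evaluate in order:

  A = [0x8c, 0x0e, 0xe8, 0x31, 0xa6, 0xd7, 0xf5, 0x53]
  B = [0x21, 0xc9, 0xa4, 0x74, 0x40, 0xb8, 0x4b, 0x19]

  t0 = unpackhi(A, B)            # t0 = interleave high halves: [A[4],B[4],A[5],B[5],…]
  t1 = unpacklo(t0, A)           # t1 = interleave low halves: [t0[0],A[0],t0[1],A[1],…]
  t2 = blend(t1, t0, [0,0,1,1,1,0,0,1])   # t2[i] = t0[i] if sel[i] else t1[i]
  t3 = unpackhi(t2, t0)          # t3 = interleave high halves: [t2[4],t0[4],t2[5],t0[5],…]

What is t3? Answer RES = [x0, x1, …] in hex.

RES = [0xf5, 0xf5, 0xe8, 0x4b, 0xb8, 0x53, 0x19, 0x19]

t0 = [0xa6, 0x40, 0xd7, 0xb8, 0xf5, 0x4b, 0x53, 0x19]
t1 = [0xa6, 0x8c, 0x40, 0x0e, 0xd7, 0xe8, 0xb8, 0x31]
t2 = [0xa6, 0x8c, 0xd7, 0xb8, 0xf5, 0xe8, 0xb8, 0x19]
t3 = [0xf5, 0xf5, 0xe8, 0x4b, 0xb8, 0x53, 0x19, 0x19]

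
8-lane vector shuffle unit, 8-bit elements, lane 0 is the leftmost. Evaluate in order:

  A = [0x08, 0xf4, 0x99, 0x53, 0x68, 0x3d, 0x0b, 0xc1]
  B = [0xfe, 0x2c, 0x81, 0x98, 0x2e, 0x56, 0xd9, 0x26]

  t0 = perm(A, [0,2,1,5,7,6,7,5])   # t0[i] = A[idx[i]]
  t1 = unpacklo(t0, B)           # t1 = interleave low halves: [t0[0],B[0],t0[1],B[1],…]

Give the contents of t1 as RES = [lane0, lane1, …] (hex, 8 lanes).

→ t0 |08|99|f4|3d|c1|0b|c1|3d|
→ t1 |08|fe|99|2c|f4|81|3d|98|

RES = [ 0x08  0xfe  0x99  0x2c  0xf4  0x81  0x3d  0x98 ]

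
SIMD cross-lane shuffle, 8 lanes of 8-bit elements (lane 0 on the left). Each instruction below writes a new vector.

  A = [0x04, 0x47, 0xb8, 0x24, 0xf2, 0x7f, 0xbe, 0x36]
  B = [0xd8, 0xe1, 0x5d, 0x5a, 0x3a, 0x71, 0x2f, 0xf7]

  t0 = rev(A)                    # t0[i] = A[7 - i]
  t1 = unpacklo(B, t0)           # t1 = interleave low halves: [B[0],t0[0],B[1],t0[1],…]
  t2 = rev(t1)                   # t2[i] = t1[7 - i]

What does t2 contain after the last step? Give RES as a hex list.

t0 = [0x36, 0xbe, 0x7f, 0xf2, 0x24, 0xb8, 0x47, 0x04]
t1 = [0xd8, 0x36, 0xe1, 0xbe, 0x5d, 0x7f, 0x5a, 0xf2]
t2 = [0xf2, 0x5a, 0x7f, 0x5d, 0xbe, 0xe1, 0x36, 0xd8]

RES = [0xf2, 0x5a, 0x7f, 0x5d, 0xbe, 0xe1, 0x36, 0xd8]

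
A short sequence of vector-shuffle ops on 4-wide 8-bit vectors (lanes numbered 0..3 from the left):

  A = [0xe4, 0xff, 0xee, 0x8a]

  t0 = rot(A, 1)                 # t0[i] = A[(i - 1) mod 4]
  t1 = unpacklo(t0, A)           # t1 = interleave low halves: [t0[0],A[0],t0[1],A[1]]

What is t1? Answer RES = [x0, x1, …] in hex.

RES = [ 0x8a  0xe4  0xe4  0xff ]

→ t0 |8a|e4|ff|ee|
→ t1 |8a|e4|e4|ff|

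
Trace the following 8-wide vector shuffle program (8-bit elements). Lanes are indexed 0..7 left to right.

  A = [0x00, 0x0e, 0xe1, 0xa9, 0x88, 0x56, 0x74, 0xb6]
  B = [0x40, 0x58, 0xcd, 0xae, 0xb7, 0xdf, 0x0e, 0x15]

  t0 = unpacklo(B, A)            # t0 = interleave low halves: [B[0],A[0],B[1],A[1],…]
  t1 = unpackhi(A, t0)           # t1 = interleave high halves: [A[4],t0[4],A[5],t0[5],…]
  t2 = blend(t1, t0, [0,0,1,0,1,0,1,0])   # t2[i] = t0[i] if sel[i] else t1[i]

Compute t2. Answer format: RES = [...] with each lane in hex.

→ t0 |40|00|58|0e|cd|e1|ae|a9|
→ t1 |88|cd|56|e1|74|ae|b6|a9|
→ t2 |88|cd|58|e1|cd|ae|ae|a9|

RES = [ 0x88  0xcd  0x58  0xe1  0xcd  0xae  0xae  0xa9 ]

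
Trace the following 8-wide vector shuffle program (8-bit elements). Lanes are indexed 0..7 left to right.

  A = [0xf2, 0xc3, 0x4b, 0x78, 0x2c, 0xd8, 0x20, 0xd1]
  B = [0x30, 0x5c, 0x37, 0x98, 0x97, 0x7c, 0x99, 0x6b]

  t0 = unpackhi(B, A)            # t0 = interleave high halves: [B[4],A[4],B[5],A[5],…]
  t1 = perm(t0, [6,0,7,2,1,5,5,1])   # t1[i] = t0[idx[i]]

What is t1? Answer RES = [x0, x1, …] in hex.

RES = [ 0x6b  0x97  0xd1  0x7c  0x2c  0x20  0x20  0x2c ]

t0 = [0x97, 0x2c, 0x7c, 0xd8, 0x99, 0x20, 0x6b, 0xd1]
t1 = [0x6b, 0x97, 0xd1, 0x7c, 0x2c, 0x20, 0x20, 0x2c]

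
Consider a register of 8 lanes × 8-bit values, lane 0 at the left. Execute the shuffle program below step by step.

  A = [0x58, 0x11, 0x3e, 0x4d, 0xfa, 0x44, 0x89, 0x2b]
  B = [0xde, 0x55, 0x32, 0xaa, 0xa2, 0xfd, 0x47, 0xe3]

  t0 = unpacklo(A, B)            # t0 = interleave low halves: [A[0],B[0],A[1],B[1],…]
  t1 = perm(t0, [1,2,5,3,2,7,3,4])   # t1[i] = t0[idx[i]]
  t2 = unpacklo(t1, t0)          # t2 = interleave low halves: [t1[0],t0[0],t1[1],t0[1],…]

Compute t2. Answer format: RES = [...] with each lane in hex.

→ t0 |58|de|11|55|3e|32|4d|aa|
→ t1 |de|11|32|55|11|aa|55|3e|
→ t2 |de|58|11|de|32|11|55|55|

RES = [ 0xde  0x58  0x11  0xde  0x32  0x11  0x55  0x55 ]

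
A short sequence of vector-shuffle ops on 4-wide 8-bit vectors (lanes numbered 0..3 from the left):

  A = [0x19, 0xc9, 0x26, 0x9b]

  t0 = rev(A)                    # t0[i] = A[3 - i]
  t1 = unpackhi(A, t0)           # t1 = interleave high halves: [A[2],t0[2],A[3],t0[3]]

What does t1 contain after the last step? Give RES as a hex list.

→ t0 |9b|26|c9|19|
→ t1 |26|c9|9b|19|

RES = [ 0x26  0xc9  0x9b  0x19 ]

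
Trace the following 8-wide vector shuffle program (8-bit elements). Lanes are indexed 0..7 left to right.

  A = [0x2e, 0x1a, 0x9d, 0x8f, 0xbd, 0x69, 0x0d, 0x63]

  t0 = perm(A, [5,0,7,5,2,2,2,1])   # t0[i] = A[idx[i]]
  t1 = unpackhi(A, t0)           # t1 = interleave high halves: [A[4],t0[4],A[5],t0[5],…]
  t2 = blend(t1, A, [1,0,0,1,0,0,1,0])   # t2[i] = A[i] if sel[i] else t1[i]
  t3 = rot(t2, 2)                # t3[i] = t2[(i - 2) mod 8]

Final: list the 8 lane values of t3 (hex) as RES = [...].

RES = [0x0d, 0x1a, 0x2e, 0x9d, 0x69, 0x8f, 0x0d, 0x9d]

t0 = [0x69, 0x2e, 0x63, 0x69, 0x9d, 0x9d, 0x9d, 0x1a]
t1 = [0xbd, 0x9d, 0x69, 0x9d, 0x0d, 0x9d, 0x63, 0x1a]
t2 = [0x2e, 0x9d, 0x69, 0x8f, 0x0d, 0x9d, 0x0d, 0x1a]
t3 = [0x0d, 0x1a, 0x2e, 0x9d, 0x69, 0x8f, 0x0d, 0x9d]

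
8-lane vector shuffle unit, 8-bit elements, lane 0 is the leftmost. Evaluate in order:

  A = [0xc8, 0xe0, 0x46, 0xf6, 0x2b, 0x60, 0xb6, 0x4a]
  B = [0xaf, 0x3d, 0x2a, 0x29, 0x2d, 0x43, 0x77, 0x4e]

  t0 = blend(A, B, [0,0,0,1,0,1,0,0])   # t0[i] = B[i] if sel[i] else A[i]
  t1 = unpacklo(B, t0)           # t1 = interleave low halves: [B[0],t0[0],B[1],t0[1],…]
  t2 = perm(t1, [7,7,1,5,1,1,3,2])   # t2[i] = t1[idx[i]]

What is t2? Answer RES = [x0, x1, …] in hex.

RES = [0x29, 0x29, 0xc8, 0x46, 0xc8, 0xc8, 0xe0, 0x3d]

t0 = [0xc8, 0xe0, 0x46, 0x29, 0x2b, 0x43, 0xb6, 0x4a]
t1 = [0xaf, 0xc8, 0x3d, 0xe0, 0x2a, 0x46, 0x29, 0x29]
t2 = [0x29, 0x29, 0xc8, 0x46, 0xc8, 0xc8, 0xe0, 0x3d]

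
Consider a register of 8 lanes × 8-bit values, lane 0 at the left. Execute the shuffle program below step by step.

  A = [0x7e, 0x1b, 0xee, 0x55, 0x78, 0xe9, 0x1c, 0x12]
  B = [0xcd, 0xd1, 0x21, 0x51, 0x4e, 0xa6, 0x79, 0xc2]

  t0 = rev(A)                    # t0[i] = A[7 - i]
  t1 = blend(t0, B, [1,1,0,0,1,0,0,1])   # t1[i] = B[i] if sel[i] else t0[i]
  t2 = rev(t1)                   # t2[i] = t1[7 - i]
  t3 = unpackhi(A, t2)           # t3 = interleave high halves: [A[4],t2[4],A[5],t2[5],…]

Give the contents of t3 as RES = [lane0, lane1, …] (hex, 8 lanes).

RES = [0x78, 0x78, 0xe9, 0xe9, 0x1c, 0xd1, 0x12, 0xcd]

t0 = [0x12, 0x1c, 0xe9, 0x78, 0x55, 0xee, 0x1b, 0x7e]
t1 = [0xcd, 0xd1, 0xe9, 0x78, 0x4e, 0xee, 0x1b, 0xc2]
t2 = [0xc2, 0x1b, 0xee, 0x4e, 0x78, 0xe9, 0xd1, 0xcd]
t3 = [0x78, 0x78, 0xe9, 0xe9, 0x1c, 0xd1, 0x12, 0xcd]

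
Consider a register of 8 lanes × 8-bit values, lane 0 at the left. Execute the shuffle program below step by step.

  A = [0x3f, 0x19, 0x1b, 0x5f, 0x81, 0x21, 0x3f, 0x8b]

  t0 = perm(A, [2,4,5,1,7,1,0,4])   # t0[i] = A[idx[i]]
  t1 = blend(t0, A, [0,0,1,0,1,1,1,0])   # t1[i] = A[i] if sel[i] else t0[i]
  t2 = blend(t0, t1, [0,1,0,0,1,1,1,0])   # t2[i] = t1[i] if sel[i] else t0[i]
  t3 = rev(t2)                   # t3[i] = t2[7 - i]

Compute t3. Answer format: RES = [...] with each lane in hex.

  t0: 1b 81 21 19 8b 19 3f 81
  t1: 1b 81 1b 19 81 21 3f 81
  t2: 1b 81 21 19 81 21 3f 81
  t3: 81 3f 21 81 19 21 81 1b

RES = [0x81, 0x3f, 0x21, 0x81, 0x19, 0x21, 0x81, 0x1b]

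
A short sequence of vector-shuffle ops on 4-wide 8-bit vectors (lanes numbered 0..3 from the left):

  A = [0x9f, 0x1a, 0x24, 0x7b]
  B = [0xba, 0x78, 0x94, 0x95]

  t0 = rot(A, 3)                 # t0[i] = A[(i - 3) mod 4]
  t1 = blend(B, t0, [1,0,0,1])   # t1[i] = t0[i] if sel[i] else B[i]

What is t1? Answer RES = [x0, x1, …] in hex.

→ t0 |1a|24|7b|9f|
→ t1 |1a|78|94|9f|

RES = [ 0x1a  0x78  0x94  0x9f ]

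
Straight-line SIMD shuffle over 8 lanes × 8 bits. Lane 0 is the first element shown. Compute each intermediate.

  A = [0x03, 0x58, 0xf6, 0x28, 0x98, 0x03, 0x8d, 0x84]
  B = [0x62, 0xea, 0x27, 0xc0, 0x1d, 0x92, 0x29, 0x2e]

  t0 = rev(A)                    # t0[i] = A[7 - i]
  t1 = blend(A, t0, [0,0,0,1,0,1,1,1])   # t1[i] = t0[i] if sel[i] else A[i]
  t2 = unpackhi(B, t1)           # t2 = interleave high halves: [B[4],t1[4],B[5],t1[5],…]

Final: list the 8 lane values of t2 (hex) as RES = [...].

RES = [ 0x1d  0x98  0x92  0xf6  0x29  0x58  0x2e  0x03 ]

  t0: 84 8d 03 98 28 f6 58 03
  t1: 03 58 f6 98 98 f6 58 03
  t2: 1d 98 92 f6 29 58 2e 03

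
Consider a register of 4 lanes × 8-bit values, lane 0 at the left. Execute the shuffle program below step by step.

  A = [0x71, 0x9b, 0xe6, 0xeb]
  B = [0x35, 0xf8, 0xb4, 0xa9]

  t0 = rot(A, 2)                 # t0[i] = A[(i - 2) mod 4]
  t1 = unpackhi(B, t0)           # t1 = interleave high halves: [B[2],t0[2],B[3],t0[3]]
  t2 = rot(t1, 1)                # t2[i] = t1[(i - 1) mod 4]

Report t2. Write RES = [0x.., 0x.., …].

RES = [0x9b, 0xb4, 0x71, 0xa9]

  t0: e6 eb 71 9b
  t1: b4 71 a9 9b
  t2: 9b b4 71 a9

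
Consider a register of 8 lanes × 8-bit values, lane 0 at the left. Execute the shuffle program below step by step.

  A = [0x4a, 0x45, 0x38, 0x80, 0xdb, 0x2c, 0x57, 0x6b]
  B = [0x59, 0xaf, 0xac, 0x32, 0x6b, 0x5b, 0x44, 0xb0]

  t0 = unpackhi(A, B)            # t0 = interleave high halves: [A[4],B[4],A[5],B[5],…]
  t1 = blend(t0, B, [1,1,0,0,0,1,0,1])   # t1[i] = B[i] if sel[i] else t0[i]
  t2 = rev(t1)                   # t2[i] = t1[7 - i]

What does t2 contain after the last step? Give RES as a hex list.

RES = [0xb0, 0x6b, 0x5b, 0x57, 0x5b, 0x2c, 0xaf, 0x59]

  t0: db 6b 2c 5b 57 44 6b b0
  t1: 59 af 2c 5b 57 5b 6b b0
  t2: b0 6b 5b 57 5b 2c af 59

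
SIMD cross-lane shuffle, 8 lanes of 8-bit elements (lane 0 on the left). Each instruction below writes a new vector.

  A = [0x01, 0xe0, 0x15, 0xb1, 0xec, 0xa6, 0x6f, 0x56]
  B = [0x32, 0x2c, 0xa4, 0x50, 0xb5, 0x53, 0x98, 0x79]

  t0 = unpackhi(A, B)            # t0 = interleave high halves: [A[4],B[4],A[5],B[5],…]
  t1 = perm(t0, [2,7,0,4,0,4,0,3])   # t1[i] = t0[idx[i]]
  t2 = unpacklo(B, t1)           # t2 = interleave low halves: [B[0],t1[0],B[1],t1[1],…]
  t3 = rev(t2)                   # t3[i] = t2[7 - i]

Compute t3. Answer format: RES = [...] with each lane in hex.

  t0: ec b5 a6 53 6f 98 56 79
  t1: a6 79 ec 6f ec 6f ec 53
  t2: 32 a6 2c 79 a4 ec 50 6f
  t3: 6f 50 ec a4 79 2c a6 32

RES = [0x6f, 0x50, 0xec, 0xa4, 0x79, 0x2c, 0xa6, 0x32]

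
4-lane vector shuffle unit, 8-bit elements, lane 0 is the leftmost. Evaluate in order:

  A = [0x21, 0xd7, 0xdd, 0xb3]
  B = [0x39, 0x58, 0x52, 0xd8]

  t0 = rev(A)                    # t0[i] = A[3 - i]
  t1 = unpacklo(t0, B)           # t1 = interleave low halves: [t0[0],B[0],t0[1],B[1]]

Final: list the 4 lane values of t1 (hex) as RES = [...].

RES = [ 0xb3  0x39  0xdd  0x58 ]

t0 = [0xb3, 0xdd, 0xd7, 0x21]
t1 = [0xb3, 0x39, 0xdd, 0x58]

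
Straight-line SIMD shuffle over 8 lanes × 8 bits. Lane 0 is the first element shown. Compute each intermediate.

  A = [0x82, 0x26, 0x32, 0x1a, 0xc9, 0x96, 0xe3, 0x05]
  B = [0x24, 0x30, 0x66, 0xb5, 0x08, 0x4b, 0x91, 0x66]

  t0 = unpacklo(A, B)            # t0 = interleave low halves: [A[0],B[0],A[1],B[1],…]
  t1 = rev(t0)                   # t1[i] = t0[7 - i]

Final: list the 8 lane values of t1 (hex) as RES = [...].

→ t0 |82|24|26|30|32|66|1a|b5|
→ t1 |b5|1a|66|32|30|26|24|82|

RES = [ 0xb5  0x1a  0x66  0x32  0x30  0x26  0x24  0x82 ]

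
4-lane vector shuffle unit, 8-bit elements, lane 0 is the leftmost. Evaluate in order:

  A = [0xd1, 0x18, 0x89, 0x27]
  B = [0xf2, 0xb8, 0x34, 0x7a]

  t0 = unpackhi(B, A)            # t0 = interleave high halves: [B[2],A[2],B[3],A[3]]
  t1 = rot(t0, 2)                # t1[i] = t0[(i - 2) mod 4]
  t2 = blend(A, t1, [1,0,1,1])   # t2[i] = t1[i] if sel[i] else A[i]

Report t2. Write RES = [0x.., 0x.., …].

→ t0 |34|89|7a|27|
→ t1 |7a|27|34|89|
→ t2 |7a|18|34|89|

RES = [0x7a, 0x18, 0x34, 0x89]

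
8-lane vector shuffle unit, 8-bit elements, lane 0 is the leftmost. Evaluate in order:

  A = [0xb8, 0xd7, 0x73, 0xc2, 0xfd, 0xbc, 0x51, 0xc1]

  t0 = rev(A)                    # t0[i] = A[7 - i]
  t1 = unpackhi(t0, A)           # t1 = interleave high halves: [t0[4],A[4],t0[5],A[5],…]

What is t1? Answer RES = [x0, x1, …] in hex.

t0 = [0xc1, 0x51, 0xbc, 0xfd, 0xc2, 0x73, 0xd7, 0xb8]
t1 = [0xc2, 0xfd, 0x73, 0xbc, 0xd7, 0x51, 0xb8, 0xc1]

RES = [ 0xc2  0xfd  0x73  0xbc  0xd7  0x51  0xb8  0xc1 ]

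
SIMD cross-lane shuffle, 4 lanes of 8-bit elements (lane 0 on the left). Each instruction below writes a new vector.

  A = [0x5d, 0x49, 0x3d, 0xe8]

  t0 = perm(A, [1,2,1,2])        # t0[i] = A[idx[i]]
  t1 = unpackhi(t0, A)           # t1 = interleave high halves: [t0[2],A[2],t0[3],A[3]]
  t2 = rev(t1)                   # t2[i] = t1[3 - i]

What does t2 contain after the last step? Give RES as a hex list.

RES = [ 0xe8  0x3d  0x3d  0x49 ]

→ t0 |49|3d|49|3d|
→ t1 |49|3d|3d|e8|
→ t2 |e8|3d|3d|49|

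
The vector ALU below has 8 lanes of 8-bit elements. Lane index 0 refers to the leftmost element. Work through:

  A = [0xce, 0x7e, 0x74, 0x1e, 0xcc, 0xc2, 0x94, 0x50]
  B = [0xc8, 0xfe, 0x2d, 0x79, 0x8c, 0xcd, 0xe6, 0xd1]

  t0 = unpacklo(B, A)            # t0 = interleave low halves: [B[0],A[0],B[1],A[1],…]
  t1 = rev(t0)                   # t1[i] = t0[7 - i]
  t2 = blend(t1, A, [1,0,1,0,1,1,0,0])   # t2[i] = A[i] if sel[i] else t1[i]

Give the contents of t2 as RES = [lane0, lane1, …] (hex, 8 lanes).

RES = [ 0xce  0x79  0x74  0x2d  0xcc  0xc2  0xce  0xc8 ]

  t0: c8 ce fe 7e 2d 74 79 1e
  t1: 1e 79 74 2d 7e fe ce c8
  t2: ce 79 74 2d cc c2 ce c8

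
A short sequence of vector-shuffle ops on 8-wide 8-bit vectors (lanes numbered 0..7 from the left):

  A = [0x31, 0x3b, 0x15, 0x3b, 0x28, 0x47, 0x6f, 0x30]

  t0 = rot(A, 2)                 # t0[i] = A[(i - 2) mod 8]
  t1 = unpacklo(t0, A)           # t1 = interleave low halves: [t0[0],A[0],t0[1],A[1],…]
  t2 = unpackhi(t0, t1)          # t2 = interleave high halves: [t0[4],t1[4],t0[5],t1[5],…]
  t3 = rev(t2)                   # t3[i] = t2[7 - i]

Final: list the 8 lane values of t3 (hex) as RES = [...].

t0 = [0x6f, 0x30, 0x31, 0x3b, 0x15, 0x3b, 0x28, 0x47]
t1 = [0x6f, 0x31, 0x30, 0x3b, 0x31, 0x15, 0x3b, 0x3b]
t2 = [0x15, 0x31, 0x3b, 0x15, 0x28, 0x3b, 0x47, 0x3b]
t3 = [0x3b, 0x47, 0x3b, 0x28, 0x15, 0x3b, 0x31, 0x15]

RES = [ 0x3b  0x47  0x3b  0x28  0x15  0x3b  0x31  0x15 ]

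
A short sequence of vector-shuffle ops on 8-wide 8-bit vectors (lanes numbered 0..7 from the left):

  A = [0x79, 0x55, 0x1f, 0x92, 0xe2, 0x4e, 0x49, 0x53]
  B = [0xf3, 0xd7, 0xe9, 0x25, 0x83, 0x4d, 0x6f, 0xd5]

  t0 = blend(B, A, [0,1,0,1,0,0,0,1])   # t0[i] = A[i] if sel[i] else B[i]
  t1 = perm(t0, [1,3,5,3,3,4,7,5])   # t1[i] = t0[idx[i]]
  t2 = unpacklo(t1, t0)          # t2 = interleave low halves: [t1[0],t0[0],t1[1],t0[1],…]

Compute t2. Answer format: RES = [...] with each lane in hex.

  t0: f3 55 e9 92 83 4d 6f 53
  t1: 55 92 4d 92 92 83 53 4d
  t2: 55 f3 92 55 4d e9 92 92

RES = [0x55, 0xf3, 0x92, 0x55, 0x4d, 0xe9, 0x92, 0x92]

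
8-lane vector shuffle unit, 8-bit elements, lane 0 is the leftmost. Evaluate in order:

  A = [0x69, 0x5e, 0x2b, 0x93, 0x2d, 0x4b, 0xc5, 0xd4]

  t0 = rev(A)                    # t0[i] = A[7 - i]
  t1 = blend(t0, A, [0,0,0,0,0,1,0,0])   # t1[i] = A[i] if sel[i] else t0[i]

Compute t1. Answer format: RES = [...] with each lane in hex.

→ t0 |d4|c5|4b|2d|93|2b|5e|69|
→ t1 |d4|c5|4b|2d|93|4b|5e|69|

RES = [0xd4, 0xc5, 0x4b, 0x2d, 0x93, 0x4b, 0x5e, 0x69]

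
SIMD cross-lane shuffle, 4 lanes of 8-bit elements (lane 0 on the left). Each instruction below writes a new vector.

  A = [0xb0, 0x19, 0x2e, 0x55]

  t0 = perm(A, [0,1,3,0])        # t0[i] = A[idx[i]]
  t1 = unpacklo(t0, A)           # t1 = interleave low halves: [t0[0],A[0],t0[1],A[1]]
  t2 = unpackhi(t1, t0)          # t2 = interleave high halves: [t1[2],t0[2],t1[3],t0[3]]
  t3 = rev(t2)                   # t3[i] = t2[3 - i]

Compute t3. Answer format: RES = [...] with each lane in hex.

RES = [ 0xb0  0x19  0x55  0x19 ]

→ t0 |b0|19|55|b0|
→ t1 |b0|b0|19|19|
→ t2 |19|55|19|b0|
→ t3 |b0|19|55|19|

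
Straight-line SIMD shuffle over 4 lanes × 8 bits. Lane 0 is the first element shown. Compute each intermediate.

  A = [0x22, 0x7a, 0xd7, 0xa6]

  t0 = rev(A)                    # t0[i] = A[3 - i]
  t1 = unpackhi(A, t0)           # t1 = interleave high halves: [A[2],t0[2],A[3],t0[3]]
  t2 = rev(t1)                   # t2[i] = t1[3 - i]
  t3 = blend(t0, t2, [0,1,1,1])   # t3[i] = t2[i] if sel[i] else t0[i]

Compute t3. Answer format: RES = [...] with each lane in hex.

  t0: a6 d7 7a 22
  t1: d7 7a a6 22
  t2: 22 a6 7a d7
  t3: a6 a6 7a d7

RES = [ 0xa6  0xa6  0x7a  0xd7 ]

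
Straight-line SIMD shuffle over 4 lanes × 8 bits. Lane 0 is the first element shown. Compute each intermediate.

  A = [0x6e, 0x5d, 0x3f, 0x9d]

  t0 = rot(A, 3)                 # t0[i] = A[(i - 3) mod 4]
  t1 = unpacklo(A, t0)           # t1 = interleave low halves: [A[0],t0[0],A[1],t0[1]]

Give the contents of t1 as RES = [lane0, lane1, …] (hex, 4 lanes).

RES = [ 0x6e  0x5d  0x5d  0x3f ]

  t0: 5d 3f 9d 6e
  t1: 6e 5d 5d 3f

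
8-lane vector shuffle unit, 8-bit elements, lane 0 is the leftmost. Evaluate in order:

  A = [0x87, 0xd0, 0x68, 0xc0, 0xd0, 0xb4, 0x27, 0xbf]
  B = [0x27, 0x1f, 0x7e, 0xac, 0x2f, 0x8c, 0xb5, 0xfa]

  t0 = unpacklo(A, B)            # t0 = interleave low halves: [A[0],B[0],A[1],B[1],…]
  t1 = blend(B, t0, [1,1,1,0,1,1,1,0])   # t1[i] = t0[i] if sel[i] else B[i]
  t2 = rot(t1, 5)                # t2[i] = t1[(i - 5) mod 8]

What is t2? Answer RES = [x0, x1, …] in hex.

→ t0 |87|27|d0|1f|68|7e|c0|ac|
→ t1 |87|27|d0|ac|68|7e|c0|fa|
→ t2 |ac|68|7e|c0|fa|87|27|d0|

RES = [0xac, 0x68, 0x7e, 0xc0, 0xfa, 0x87, 0x27, 0xd0]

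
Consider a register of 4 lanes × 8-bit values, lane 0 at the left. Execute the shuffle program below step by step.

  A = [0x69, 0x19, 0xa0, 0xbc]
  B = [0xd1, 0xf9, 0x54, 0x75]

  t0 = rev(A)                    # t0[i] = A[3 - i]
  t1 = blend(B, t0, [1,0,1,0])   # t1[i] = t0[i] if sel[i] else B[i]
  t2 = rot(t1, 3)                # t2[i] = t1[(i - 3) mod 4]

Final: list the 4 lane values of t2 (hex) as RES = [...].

  t0: bc a0 19 69
  t1: bc f9 19 75
  t2: f9 19 75 bc

RES = [ 0xf9  0x19  0x75  0xbc ]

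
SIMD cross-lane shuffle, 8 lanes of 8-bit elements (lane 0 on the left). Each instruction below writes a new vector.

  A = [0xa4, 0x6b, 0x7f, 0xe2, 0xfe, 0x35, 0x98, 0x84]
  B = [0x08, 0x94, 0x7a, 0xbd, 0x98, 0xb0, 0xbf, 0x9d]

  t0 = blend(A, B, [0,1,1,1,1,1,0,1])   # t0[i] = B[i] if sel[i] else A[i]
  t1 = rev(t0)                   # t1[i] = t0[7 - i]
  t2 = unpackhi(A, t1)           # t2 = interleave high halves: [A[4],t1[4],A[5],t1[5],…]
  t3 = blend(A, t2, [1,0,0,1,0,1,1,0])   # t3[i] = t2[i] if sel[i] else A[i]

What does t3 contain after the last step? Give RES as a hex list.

t0 = [0xa4, 0x94, 0x7a, 0xbd, 0x98, 0xb0, 0x98, 0x9d]
t1 = [0x9d, 0x98, 0xb0, 0x98, 0xbd, 0x7a, 0x94, 0xa4]
t2 = [0xfe, 0xbd, 0x35, 0x7a, 0x98, 0x94, 0x84, 0xa4]
t3 = [0xfe, 0x6b, 0x7f, 0x7a, 0xfe, 0x94, 0x84, 0x84]

RES = [0xfe, 0x6b, 0x7f, 0x7a, 0xfe, 0x94, 0x84, 0x84]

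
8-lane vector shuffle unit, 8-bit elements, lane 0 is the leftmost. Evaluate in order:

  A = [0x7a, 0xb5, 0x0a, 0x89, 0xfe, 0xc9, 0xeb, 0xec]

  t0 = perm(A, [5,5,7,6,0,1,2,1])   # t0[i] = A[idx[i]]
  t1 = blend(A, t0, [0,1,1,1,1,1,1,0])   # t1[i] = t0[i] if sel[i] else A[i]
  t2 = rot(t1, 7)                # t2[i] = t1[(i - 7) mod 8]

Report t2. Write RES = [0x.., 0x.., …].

t0 = [0xc9, 0xc9, 0xec, 0xeb, 0x7a, 0xb5, 0x0a, 0xb5]
t1 = [0x7a, 0xc9, 0xec, 0xeb, 0x7a, 0xb5, 0x0a, 0xec]
t2 = [0xc9, 0xec, 0xeb, 0x7a, 0xb5, 0x0a, 0xec, 0x7a]

RES = [0xc9, 0xec, 0xeb, 0x7a, 0xb5, 0x0a, 0xec, 0x7a]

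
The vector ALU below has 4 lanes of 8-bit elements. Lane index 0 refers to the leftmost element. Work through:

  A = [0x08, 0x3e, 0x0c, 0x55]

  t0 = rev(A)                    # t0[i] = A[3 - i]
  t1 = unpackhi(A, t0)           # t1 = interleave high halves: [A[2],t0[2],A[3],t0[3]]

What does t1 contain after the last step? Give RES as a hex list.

→ t0 |55|0c|3e|08|
→ t1 |0c|3e|55|08|

RES = [0x0c, 0x3e, 0x55, 0x08]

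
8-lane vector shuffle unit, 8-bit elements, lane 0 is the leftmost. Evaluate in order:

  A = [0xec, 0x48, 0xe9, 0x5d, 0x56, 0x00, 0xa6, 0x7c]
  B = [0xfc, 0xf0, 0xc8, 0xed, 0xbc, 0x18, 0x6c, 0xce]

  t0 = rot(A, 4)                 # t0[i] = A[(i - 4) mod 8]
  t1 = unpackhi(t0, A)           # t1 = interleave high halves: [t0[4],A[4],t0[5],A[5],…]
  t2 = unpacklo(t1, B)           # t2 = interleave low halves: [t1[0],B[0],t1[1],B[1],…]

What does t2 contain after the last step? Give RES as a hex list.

RES = [ 0xec  0xfc  0x56  0xf0  0x48  0xc8  0x00  0xed ]

  t0: 56 00 a6 7c ec 48 e9 5d
  t1: ec 56 48 00 e9 a6 5d 7c
  t2: ec fc 56 f0 48 c8 00 ed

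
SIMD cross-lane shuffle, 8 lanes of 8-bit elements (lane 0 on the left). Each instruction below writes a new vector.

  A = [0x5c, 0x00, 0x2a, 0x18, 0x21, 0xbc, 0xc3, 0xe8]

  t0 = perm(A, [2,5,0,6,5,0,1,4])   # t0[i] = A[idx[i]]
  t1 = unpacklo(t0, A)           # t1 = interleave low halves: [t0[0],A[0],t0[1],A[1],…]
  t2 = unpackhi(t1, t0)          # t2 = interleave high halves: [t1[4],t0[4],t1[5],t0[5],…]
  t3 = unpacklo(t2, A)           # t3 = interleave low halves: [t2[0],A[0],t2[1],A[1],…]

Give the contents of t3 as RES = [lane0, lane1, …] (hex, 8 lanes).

  t0: 2a bc 5c c3 bc 5c 00 21
  t1: 2a 5c bc 00 5c 2a c3 18
  t2: 5c bc 2a 5c c3 00 18 21
  t3: 5c 5c bc 00 2a 2a 5c 18

RES = [ 0x5c  0x5c  0xbc  0x00  0x2a  0x2a  0x5c  0x18 ]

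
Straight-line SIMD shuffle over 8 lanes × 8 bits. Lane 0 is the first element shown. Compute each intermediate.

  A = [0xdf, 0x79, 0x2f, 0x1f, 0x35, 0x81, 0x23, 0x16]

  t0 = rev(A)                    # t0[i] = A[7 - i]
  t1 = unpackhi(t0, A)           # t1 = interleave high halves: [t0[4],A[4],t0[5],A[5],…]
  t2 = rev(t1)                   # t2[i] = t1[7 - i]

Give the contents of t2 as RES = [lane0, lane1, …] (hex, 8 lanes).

→ t0 |16|23|81|35|1f|2f|79|df|
→ t1 |1f|35|2f|81|79|23|df|16|
→ t2 |16|df|23|79|81|2f|35|1f|

RES = [0x16, 0xdf, 0x23, 0x79, 0x81, 0x2f, 0x35, 0x1f]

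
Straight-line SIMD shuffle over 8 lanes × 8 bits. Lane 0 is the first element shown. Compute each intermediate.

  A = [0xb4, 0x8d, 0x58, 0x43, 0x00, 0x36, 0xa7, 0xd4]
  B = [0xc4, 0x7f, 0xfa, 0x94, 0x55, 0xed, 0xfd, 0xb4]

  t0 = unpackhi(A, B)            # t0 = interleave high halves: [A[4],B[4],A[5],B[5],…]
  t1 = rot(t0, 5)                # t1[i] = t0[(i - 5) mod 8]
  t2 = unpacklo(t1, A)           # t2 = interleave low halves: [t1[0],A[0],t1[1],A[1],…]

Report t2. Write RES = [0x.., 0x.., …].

RES = [0xed, 0xb4, 0xa7, 0x8d, 0xfd, 0x58, 0xd4, 0x43]

→ t0 |00|55|36|ed|a7|fd|d4|b4|
→ t1 |ed|a7|fd|d4|b4|00|55|36|
→ t2 |ed|b4|a7|8d|fd|58|d4|43|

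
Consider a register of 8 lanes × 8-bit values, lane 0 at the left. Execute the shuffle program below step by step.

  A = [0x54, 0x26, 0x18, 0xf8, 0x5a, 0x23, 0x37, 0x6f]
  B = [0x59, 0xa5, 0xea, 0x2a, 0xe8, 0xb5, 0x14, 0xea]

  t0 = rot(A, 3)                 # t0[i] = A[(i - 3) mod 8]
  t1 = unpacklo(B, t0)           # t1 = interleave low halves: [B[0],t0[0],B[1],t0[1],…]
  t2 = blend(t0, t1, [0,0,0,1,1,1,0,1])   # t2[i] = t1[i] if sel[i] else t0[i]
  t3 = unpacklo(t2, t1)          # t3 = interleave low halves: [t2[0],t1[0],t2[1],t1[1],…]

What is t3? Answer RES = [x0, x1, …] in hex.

RES = [ 0x23  0x59  0x37  0x23  0x6f  0xa5  0x37  0x37 ]

  t0: 23 37 6f 54 26 18 f8 5a
  t1: 59 23 a5 37 ea 6f 2a 54
  t2: 23 37 6f 37 ea 6f f8 54
  t3: 23 59 37 23 6f a5 37 37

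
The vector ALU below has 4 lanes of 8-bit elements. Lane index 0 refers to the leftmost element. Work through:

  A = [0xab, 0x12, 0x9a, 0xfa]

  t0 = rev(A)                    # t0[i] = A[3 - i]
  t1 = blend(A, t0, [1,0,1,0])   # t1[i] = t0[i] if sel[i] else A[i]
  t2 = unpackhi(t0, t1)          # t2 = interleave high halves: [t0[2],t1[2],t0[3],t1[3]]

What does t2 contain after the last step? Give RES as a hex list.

t0 = [0xfa, 0x9a, 0x12, 0xab]
t1 = [0xfa, 0x12, 0x12, 0xfa]
t2 = [0x12, 0x12, 0xab, 0xfa]

RES = [ 0x12  0x12  0xab  0xfa ]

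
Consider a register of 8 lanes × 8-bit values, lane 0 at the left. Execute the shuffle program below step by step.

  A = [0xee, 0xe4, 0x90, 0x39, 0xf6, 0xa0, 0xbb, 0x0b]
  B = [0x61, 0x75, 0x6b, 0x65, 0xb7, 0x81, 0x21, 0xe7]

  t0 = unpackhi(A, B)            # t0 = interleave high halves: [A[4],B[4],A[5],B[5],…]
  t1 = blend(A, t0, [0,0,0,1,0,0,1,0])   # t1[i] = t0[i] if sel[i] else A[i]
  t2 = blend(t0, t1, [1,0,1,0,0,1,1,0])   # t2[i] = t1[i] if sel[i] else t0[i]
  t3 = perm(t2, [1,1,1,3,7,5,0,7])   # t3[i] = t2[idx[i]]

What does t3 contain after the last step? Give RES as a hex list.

RES = [ 0xb7  0xb7  0xb7  0x81  0xe7  0xa0  0xee  0xe7 ]

t0 = [0xf6, 0xb7, 0xa0, 0x81, 0xbb, 0x21, 0x0b, 0xe7]
t1 = [0xee, 0xe4, 0x90, 0x81, 0xf6, 0xa0, 0x0b, 0x0b]
t2 = [0xee, 0xb7, 0x90, 0x81, 0xbb, 0xa0, 0x0b, 0xe7]
t3 = [0xb7, 0xb7, 0xb7, 0x81, 0xe7, 0xa0, 0xee, 0xe7]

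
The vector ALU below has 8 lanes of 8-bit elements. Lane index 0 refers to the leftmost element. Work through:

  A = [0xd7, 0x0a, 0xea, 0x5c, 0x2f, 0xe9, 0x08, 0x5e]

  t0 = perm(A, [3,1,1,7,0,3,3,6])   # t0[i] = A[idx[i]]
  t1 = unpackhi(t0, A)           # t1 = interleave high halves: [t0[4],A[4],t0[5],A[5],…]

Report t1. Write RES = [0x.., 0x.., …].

RES = [0xd7, 0x2f, 0x5c, 0xe9, 0x5c, 0x08, 0x08, 0x5e]

→ t0 |5c|0a|0a|5e|d7|5c|5c|08|
→ t1 |d7|2f|5c|e9|5c|08|08|5e|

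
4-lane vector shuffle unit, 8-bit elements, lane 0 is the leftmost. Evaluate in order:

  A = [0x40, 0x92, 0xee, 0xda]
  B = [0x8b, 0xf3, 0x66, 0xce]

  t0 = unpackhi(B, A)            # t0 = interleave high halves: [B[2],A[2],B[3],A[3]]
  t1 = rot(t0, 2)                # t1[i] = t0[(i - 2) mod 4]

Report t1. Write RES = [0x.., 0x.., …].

RES = [ 0xce  0xda  0x66  0xee ]

→ t0 |66|ee|ce|da|
→ t1 |ce|da|66|ee|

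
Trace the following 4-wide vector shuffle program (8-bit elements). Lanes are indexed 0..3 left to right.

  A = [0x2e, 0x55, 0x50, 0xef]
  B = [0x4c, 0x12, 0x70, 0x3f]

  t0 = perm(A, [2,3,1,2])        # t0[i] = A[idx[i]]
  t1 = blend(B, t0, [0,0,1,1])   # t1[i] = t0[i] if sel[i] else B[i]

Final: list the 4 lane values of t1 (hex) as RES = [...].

RES = [ 0x4c  0x12  0x55  0x50 ]

→ t0 |50|ef|55|50|
→ t1 |4c|12|55|50|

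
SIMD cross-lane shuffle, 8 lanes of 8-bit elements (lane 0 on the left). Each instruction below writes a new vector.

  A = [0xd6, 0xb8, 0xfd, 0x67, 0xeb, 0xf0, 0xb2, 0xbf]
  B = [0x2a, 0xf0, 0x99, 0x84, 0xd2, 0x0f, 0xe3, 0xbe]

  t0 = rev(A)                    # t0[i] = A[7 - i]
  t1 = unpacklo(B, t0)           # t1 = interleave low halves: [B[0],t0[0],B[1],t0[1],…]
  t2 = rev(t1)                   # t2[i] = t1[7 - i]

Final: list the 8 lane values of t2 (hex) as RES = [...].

RES = [ 0xeb  0x84  0xf0  0x99  0xb2  0xf0  0xbf  0x2a ]

→ t0 |bf|b2|f0|eb|67|fd|b8|d6|
→ t1 |2a|bf|f0|b2|99|f0|84|eb|
→ t2 |eb|84|f0|99|b2|f0|bf|2a|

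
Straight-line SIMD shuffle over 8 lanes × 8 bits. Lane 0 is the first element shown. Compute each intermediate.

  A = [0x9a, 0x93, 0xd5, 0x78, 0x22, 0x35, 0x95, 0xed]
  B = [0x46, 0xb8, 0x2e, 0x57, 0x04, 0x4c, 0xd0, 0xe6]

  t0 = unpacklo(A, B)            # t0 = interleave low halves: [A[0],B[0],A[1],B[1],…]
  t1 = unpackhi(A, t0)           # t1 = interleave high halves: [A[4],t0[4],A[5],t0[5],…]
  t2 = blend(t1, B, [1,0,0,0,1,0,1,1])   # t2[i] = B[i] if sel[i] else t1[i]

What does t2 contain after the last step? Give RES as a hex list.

  t0: 9a 46 93 b8 d5 2e 78 57
  t1: 22 d5 35 2e 95 78 ed 57
  t2: 46 d5 35 2e 04 78 d0 e6

RES = [0x46, 0xd5, 0x35, 0x2e, 0x04, 0x78, 0xd0, 0xe6]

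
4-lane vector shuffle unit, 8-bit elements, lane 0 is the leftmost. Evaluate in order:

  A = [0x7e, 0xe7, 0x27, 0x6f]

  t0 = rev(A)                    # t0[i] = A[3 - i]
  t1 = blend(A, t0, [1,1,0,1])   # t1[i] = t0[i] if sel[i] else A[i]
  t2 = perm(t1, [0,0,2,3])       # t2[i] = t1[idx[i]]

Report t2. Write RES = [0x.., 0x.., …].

  t0: 6f 27 e7 7e
  t1: 6f 27 27 7e
  t2: 6f 6f 27 7e

RES = [ 0x6f  0x6f  0x27  0x7e ]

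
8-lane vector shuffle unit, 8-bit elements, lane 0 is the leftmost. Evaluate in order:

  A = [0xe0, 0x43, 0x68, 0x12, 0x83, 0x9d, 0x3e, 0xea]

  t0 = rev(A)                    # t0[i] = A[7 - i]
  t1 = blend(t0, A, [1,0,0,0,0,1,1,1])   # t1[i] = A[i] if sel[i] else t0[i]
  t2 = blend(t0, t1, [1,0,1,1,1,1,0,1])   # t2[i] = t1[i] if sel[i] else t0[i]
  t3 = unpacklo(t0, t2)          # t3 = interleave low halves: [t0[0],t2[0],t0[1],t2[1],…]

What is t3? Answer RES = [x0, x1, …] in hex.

RES = [ 0xea  0xe0  0x3e  0x3e  0x9d  0x9d  0x83  0x83 ]

→ t0 |ea|3e|9d|83|12|68|43|e0|
→ t1 |e0|3e|9d|83|12|9d|3e|ea|
→ t2 |e0|3e|9d|83|12|9d|43|ea|
→ t3 |ea|e0|3e|3e|9d|9d|83|83|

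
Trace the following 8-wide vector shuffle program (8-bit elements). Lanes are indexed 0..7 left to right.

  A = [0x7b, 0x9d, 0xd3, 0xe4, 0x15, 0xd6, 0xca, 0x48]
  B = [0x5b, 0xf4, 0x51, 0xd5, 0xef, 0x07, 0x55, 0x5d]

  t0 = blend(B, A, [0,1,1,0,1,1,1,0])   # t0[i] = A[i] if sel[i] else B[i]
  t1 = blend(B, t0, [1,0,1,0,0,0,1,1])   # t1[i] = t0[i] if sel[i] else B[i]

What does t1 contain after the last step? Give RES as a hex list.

RES = [0x5b, 0xf4, 0xd3, 0xd5, 0xef, 0x07, 0xca, 0x5d]

  t0: 5b 9d d3 d5 15 d6 ca 5d
  t1: 5b f4 d3 d5 ef 07 ca 5d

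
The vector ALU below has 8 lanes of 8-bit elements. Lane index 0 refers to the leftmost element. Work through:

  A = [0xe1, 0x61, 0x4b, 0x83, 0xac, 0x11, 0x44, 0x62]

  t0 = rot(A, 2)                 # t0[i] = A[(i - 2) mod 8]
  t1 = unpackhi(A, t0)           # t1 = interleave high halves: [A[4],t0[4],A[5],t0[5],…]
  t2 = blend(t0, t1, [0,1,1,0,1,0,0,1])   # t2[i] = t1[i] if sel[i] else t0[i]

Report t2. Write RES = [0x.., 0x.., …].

RES = [0x44, 0x4b, 0x11, 0x61, 0x44, 0x83, 0xac, 0x11]

  t0: 44 62 e1 61 4b 83 ac 11
  t1: ac 4b 11 83 44 ac 62 11
  t2: 44 4b 11 61 44 83 ac 11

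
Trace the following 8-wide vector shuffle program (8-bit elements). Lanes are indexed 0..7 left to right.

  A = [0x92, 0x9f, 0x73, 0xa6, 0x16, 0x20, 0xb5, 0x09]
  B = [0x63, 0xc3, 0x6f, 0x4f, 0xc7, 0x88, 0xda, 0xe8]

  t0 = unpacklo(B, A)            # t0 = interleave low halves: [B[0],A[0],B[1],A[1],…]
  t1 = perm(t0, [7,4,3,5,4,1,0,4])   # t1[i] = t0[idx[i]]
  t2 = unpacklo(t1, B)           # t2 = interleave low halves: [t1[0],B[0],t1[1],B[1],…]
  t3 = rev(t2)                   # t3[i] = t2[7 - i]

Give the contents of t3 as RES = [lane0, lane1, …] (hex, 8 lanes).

RES = [ 0x4f  0x73  0x6f  0x9f  0xc3  0x6f  0x63  0xa6 ]

  t0: 63 92 c3 9f 6f 73 4f a6
  t1: a6 6f 9f 73 6f 92 63 6f
  t2: a6 63 6f c3 9f 6f 73 4f
  t3: 4f 73 6f 9f c3 6f 63 a6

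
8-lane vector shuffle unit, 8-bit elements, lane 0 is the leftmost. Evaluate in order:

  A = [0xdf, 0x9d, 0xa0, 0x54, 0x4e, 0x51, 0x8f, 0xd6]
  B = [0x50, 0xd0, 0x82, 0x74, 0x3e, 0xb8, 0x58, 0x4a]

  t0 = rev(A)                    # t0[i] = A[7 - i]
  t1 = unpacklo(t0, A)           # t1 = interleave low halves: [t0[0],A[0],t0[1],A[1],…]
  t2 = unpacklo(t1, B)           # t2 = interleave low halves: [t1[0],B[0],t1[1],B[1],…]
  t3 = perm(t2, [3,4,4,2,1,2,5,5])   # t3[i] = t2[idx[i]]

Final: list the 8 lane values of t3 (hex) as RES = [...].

RES = [0xd0, 0x8f, 0x8f, 0xdf, 0x50, 0xdf, 0x82, 0x82]

→ t0 |d6|8f|51|4e|54|a0|9d|df|
→ t1 |d6|df|8f|9d|51|a0|4e|54|
→ t2 |d6|50|df|d0|8f|82|9d|74|
→ t3 |d0|8f|8f|df|50|df|82|82|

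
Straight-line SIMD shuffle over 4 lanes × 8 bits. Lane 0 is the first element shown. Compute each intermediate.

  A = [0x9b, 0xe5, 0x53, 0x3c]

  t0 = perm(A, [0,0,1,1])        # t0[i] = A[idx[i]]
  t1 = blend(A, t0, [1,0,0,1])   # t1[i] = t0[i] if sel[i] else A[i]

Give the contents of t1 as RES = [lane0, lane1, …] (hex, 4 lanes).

RES = [0x9b, 0xe5, 0x53, 0xe5]

  t0: 9b 9b e5 e5
  t1: 9b e5 53 e5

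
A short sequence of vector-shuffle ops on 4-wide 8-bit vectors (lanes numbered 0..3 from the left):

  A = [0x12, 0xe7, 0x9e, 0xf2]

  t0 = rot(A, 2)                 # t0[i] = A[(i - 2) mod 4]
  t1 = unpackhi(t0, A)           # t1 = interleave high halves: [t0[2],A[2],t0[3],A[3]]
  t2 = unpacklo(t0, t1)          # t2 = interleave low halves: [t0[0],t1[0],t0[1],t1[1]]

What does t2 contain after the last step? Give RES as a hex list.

RES = [0x9e, 0x12, 0xf2, 0x9e]

→ t0 |9e|f2|12|e7|
→ t1 |12|9e|e7|f2|
→ t2 |9e|12|f2|9e|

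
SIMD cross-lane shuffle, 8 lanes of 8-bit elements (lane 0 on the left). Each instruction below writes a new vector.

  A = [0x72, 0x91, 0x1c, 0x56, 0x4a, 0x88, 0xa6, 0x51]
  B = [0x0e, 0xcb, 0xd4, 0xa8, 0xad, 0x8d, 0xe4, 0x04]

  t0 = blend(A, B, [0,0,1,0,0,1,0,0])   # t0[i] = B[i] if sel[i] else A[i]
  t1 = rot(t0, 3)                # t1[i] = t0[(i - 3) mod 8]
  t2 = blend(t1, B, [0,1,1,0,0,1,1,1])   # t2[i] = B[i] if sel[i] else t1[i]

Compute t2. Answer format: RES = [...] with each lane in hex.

RES = [0x8d, 0xcb, 0xd4, 0x72, 0x91, 0x8d, 0xe4, 0x04]

→ t0 |72|91|d4|56|4a|8d|a6|51|
→ t1 |8d|a6|51|72|91|d4|56|4a|
→ t2 |8d|cb|d4|72|91|8d|e4|04|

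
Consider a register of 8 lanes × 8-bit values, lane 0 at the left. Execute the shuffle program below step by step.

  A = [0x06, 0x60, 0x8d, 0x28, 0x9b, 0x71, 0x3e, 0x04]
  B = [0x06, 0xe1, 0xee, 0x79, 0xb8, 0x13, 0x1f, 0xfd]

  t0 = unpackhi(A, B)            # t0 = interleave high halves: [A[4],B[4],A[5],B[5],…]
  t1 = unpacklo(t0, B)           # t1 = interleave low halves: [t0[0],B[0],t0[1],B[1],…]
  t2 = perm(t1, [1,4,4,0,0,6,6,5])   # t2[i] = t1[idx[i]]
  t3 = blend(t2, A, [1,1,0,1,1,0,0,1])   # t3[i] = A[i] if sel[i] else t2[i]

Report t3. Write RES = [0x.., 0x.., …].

  t0: 9b b8 71 13 3e 1f 04 fd
  t1: 9b 06 b8 e1 71 ee 13 79
  t2: 06 71 71 9b 9b 13 13 ee
  t3: 06 60 71 28 9b 13 13 04

RES = [ 0x06  0x60  0x71  0x28  0x9b  0x13  0x13  0x04 ]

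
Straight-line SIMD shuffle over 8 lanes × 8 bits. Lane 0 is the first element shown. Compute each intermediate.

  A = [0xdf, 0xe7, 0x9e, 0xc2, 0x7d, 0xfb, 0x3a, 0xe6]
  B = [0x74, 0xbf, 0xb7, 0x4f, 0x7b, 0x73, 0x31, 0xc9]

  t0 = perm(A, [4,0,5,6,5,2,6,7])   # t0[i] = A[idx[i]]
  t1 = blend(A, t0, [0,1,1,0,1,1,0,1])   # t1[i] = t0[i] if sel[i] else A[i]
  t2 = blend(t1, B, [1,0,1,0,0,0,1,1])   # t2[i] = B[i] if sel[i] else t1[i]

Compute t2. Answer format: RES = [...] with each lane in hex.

t0 = [0x7d, 0xdf, 0xfb, 0x3a, 0xfb, 0x9e, 0x3a, 0xe6]
t1 = [0xdf, 0xdf, 0xfb, 0xc2, 0xfb, 0x9e, 0x3a, 0xe6]
t2 = [0x74, 0xdf, 0xb7, 0xc2, 0xfb, 0x9e, 0x31, 0xc9]

RES = [ 0x74  0xdf  0xb7  0xc2  0xfb  0x9e  0x31  0xc9 ]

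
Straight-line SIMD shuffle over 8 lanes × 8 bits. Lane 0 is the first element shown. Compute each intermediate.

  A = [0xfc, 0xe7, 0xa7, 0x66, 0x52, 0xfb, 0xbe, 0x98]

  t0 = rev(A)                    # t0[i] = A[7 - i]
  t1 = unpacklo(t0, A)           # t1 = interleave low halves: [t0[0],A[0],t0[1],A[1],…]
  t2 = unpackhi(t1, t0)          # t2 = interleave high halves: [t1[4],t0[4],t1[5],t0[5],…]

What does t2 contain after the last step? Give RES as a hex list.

→ t0 |98|be|fb|52|66|a7|e7|fc|
→ t1 |98|fc|be|e7|fb|a7|52|66|
→ t2 |fb|66|a7|a7|52|e7|66|fc|

RES = [ 0xfb  0x66  0xa7  0xa7  0x52  0xe7  0x66  0xfc ]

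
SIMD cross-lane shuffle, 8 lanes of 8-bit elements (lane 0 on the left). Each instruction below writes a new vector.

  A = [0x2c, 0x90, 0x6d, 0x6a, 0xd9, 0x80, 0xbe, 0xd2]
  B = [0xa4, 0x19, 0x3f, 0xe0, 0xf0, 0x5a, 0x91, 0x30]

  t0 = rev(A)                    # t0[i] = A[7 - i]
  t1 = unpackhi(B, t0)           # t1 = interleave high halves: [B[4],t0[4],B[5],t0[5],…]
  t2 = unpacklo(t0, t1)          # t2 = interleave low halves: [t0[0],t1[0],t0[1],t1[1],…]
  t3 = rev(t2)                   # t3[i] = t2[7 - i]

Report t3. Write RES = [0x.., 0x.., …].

RES = [ 0x6d  0xd9  0x5a  0x80  0x6a  0xbe  0xf0  0xd2 ]

→ t0 |d2|be|80|d9|6a|6d|90|2c|
→ t1 |f0|6a|5a|6d|91|90|30|2c|
→ t2 |d2|f0|be|6a|80|5a|d9|6d|
→ t3 |6d|d9|5a|80|6a|be|f0|d2|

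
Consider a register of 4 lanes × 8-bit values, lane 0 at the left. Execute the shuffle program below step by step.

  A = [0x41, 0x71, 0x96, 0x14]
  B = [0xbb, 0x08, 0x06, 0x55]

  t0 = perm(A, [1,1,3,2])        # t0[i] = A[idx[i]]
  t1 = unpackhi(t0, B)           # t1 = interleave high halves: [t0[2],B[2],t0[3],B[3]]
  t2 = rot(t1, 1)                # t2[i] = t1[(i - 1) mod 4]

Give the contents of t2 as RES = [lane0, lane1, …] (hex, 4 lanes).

RES = [ 0x55  0x14  0x06  0x96 ]

  t0: 71 71 14 96
  t1: 14 06 96 55
  t2: 55 14 06 96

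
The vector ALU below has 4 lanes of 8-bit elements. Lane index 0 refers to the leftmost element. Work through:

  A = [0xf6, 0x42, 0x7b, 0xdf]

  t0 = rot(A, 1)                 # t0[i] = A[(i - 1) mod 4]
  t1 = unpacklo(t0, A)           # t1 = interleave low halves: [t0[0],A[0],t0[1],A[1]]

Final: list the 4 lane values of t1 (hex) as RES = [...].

→ t0 |df|f6|42|7b|
→ t1 |df|f6|f6|42|

RES = [ 0xdf  0xf6  0xf6  0x42 ]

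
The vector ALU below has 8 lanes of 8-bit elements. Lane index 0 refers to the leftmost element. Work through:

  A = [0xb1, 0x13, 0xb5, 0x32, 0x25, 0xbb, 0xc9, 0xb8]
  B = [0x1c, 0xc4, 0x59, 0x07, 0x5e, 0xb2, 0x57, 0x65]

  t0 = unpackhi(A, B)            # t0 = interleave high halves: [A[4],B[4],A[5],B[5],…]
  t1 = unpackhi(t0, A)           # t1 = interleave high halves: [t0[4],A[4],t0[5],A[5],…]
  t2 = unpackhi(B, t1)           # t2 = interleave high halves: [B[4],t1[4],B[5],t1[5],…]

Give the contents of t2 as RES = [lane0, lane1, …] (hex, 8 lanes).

RES = [0x5e, 0xb8, 0xb2, 0xc9, 0x57, 0x65, 0x65, 0xb8]

→ t0 |25|5e|bb|b2|c9|57|b8|65|
→ t1 |c9|25|57|bb|b8|c9|65|b8|
→ t2 |5e|b8|b2|c9|57|65|65|b8|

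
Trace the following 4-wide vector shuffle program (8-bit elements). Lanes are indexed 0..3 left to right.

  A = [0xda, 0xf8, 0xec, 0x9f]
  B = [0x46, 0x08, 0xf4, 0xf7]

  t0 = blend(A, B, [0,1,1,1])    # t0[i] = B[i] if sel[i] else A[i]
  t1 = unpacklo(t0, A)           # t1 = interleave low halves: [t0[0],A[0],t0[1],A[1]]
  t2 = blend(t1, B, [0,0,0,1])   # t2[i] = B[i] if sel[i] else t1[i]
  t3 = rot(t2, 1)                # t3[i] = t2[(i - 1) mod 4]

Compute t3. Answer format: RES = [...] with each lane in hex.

t0 = [0xda, 0x08, 0xf4, 0xf7]
t1 = [0xda, 0xda, 0x08, 0xf8]
t2 = [0xda, 0xda, 0x08, 0xf7]
t3 = [0xf7, 0xda, 0xda, 0x08]

RES = [0xf7, 0xda, 0xda, 0x08]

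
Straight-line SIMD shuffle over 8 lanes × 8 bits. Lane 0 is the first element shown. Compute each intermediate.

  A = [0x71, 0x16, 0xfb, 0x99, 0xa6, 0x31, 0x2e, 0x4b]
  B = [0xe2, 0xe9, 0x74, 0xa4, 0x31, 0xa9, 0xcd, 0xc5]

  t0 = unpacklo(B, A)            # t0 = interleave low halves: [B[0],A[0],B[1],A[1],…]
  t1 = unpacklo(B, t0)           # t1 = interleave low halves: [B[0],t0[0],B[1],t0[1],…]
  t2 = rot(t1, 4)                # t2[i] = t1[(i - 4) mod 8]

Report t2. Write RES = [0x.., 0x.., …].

  t0: e2 71 e9 16 74 fb a4 99
  t1: e2 e2 e9 71 74 e9 a4 16
  t2: 74 e9 a4 16 e2 e2 e9 71

RES = [ 0x74  0xe9  0xa4  0x16  0xe2  0xe2  0xe9  0x71 ]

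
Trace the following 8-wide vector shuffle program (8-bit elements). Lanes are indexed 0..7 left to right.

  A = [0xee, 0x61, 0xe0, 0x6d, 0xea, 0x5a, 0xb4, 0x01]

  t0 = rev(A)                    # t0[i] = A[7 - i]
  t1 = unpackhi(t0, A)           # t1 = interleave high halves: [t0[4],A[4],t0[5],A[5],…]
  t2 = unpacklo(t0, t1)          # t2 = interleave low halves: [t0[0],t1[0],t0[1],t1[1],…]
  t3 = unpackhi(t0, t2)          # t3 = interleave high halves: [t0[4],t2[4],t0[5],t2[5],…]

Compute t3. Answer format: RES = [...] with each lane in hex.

RES = [0x6d, 0x5a, 0xe0, 0xe0, 0x61, 0xea, 0xee, 0x5a]

t0 = [0x01, 0xb4, 0x5a, 0xea, 0x6d, 0xe0, 0x61, 0xee]
t1 = [0x6d, 0xea, 0xe0, 0x5a, 0x61, 0xb4, 0xee, 0x01]
t2 = [0x01, 0x6d, 0xb4, 0xea, 0x5a, 0xe0, 0xea, 0x5a]
t3 = [0x6d, 0x5a, 0xe0, 0xe0, 0x61, 0xea, 0xee, 0x5a]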